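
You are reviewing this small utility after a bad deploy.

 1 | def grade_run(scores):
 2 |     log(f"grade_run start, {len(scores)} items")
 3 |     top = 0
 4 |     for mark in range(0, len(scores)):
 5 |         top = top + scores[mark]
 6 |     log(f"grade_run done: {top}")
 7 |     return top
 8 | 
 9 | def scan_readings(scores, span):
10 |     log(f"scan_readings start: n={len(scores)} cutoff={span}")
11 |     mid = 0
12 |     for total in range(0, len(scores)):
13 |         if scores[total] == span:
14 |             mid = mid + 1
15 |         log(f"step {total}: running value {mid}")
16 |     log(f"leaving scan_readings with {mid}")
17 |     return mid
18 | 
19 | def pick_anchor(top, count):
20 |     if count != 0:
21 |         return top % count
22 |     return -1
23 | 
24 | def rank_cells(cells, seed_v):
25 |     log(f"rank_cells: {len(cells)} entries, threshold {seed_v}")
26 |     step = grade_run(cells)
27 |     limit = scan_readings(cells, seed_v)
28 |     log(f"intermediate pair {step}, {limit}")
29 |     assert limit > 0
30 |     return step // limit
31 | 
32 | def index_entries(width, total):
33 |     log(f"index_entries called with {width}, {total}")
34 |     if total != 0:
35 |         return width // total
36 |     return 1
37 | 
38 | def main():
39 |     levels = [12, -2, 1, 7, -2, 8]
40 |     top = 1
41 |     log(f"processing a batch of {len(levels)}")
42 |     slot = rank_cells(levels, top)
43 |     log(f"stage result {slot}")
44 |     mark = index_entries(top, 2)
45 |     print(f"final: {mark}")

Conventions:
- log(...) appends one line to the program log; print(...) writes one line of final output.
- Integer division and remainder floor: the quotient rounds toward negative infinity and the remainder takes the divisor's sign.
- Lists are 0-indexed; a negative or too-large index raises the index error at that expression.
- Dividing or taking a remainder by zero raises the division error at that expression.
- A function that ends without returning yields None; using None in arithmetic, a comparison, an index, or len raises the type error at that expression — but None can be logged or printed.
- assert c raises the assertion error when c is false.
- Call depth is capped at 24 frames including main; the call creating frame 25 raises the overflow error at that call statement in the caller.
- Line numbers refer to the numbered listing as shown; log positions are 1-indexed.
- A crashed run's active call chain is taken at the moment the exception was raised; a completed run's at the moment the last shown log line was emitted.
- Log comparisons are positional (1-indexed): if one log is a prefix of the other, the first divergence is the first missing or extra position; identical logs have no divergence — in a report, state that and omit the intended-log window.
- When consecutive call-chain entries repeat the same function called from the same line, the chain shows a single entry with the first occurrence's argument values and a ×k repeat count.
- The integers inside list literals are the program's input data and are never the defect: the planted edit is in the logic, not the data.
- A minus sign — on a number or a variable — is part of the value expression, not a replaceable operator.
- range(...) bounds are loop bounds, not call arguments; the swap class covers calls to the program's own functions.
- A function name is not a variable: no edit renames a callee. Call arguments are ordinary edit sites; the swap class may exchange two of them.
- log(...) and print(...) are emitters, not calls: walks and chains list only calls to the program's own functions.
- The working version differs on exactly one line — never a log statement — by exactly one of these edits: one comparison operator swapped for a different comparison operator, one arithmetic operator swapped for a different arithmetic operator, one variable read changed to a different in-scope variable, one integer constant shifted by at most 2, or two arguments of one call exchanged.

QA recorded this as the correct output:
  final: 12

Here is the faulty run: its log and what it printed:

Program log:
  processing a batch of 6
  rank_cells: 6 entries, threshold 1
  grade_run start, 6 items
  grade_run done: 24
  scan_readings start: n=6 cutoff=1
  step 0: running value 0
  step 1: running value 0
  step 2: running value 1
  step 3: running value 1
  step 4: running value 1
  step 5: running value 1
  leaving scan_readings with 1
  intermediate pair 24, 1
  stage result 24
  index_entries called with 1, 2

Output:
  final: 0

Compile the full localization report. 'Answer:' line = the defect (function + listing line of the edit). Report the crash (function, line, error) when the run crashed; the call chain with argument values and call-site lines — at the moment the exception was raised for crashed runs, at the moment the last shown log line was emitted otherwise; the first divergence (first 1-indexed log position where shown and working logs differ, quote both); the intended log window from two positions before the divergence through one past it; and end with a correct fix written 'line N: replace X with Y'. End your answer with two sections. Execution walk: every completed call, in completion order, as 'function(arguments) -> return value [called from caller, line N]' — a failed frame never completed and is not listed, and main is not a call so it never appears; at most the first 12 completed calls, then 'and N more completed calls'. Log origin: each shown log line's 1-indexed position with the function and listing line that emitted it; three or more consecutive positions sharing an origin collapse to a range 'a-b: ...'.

Answer: the defect is in main at line 44.
Key fact: At log position 15 the runs split — shown 'index_entries called with 1, 2', but the working version logs 'index_entries called with 24, 2'.
Call chain: main -> index_entries(1, 2) (called at line 44).
First divergence: position 15 — shown 'index_entries called with 1, 2', intended 'index_entries called with 24, 2'.
Intended log window:
  13: intermediate pair 24, 1
  14: stage result 24
  15: index_entries called with 24, 2
Execution walk:
  grade_run([12, -2, 1, 7, -2, 8]) -> 24  [called from rank_cells, line 26]
  scan_readings([12, -2, 1, 7, -2, 8], 1) -> 1  [called from rank_cells, line 27]
  rank_cells([12, -2, 1, 7, -2, 8], 1) -> 24  [called from main, line 42]
  index_entries(1, 2) -> 0  [called from main, line 44]
Log line origins:
  1: emitted by main (line 41)
  2: emitted by rank_cells (line 25)
  3: emitted by grade_run (line 2)
  4: emitted by grade_run (line 6)
  5: emitted by scan_readings (line 10)
  6-11: emitted by scan_readings (line 15)
  12: emitted by scan_readings (line 16)
  13: emitted by rank_cells (line 28)
  14: emitted by main (line 43)
  15: emitted by index_entries (line 33)
A correct fix: line 44: replace `top` with `slot`.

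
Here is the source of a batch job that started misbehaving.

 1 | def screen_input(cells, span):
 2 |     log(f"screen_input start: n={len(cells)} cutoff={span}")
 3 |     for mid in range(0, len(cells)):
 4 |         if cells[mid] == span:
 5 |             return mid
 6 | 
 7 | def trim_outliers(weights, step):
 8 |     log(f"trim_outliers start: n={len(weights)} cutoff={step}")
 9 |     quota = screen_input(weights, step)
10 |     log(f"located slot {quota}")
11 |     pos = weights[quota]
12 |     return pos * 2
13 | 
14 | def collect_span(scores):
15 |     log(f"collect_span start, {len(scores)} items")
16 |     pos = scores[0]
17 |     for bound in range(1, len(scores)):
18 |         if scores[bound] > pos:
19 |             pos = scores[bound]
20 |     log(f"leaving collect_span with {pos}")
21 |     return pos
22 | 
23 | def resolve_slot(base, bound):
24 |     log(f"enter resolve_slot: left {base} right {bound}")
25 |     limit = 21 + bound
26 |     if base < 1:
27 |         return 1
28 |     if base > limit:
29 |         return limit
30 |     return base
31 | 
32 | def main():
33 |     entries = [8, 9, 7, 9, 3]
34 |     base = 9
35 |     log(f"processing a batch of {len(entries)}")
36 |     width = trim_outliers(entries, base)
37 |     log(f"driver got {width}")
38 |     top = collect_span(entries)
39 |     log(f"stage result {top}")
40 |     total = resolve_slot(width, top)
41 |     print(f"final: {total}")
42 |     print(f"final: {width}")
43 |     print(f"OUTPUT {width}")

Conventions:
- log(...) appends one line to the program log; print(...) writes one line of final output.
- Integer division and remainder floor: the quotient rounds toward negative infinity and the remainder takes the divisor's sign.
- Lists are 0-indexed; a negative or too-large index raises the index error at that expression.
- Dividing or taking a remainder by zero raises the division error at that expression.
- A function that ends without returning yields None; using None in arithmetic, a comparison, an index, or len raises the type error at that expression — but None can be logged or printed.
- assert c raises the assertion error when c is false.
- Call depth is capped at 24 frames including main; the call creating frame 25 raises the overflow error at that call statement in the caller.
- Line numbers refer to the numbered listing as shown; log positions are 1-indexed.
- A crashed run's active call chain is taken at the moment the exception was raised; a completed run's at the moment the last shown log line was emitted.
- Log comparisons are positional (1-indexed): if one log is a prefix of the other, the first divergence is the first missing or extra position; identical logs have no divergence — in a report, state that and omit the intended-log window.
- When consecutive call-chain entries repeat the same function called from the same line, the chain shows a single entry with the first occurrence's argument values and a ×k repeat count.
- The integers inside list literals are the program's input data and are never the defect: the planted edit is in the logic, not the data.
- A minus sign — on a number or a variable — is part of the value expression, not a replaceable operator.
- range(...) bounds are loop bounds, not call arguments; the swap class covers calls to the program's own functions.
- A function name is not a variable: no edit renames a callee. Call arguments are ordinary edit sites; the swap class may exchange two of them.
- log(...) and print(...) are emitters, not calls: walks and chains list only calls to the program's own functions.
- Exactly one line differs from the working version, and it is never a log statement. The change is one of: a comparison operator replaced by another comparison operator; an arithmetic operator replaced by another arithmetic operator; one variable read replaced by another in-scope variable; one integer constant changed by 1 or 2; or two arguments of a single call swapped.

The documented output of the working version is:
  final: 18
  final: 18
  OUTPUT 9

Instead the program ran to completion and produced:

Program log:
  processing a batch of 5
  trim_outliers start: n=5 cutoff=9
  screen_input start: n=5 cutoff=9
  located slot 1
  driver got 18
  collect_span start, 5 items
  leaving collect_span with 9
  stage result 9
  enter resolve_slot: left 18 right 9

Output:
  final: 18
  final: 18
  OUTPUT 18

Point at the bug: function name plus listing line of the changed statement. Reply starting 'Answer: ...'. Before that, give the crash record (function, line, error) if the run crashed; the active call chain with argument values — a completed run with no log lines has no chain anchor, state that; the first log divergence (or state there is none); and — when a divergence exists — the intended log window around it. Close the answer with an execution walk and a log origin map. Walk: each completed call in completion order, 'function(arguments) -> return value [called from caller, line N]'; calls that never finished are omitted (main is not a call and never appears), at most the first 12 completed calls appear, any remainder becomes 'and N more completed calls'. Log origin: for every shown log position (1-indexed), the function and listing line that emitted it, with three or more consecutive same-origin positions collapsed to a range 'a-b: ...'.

Answer: the defect is in main at line 43.
Key fact: Log streams are identical — the defect surfaces only in the printed output.
Call chain: main -> resolve_slot(18, 9) (called at line 40).
First divergence: there is none — every log position agrees.
Execution walk:
  screen_input([8, 9, 7, 9, 3], 9) -> 1  [called from trim_outliers, line 9]
  trim_outliers([8, 9, 7, 9, 3], 9) -> 18  [called from main, line 36]
  collect_span([8, 9, 7, 9, 3]) -> 9  [called from main, line 38]
  resolve_slot(18, 9) -> 18  [called from main, line 40]
Log origin:
  1: logged in main at line 35
  2: logged in trim_outliers at line 8
  3: logged in screen_input at line 2
  4: logged in trim_outliers at line 10
  5: logged in main at line 37
  6: logged in collect_span at line 15
  7: logged in collect_span at line 20
  8: logged in main at line 39
  9: logged in resolve_slot at line 24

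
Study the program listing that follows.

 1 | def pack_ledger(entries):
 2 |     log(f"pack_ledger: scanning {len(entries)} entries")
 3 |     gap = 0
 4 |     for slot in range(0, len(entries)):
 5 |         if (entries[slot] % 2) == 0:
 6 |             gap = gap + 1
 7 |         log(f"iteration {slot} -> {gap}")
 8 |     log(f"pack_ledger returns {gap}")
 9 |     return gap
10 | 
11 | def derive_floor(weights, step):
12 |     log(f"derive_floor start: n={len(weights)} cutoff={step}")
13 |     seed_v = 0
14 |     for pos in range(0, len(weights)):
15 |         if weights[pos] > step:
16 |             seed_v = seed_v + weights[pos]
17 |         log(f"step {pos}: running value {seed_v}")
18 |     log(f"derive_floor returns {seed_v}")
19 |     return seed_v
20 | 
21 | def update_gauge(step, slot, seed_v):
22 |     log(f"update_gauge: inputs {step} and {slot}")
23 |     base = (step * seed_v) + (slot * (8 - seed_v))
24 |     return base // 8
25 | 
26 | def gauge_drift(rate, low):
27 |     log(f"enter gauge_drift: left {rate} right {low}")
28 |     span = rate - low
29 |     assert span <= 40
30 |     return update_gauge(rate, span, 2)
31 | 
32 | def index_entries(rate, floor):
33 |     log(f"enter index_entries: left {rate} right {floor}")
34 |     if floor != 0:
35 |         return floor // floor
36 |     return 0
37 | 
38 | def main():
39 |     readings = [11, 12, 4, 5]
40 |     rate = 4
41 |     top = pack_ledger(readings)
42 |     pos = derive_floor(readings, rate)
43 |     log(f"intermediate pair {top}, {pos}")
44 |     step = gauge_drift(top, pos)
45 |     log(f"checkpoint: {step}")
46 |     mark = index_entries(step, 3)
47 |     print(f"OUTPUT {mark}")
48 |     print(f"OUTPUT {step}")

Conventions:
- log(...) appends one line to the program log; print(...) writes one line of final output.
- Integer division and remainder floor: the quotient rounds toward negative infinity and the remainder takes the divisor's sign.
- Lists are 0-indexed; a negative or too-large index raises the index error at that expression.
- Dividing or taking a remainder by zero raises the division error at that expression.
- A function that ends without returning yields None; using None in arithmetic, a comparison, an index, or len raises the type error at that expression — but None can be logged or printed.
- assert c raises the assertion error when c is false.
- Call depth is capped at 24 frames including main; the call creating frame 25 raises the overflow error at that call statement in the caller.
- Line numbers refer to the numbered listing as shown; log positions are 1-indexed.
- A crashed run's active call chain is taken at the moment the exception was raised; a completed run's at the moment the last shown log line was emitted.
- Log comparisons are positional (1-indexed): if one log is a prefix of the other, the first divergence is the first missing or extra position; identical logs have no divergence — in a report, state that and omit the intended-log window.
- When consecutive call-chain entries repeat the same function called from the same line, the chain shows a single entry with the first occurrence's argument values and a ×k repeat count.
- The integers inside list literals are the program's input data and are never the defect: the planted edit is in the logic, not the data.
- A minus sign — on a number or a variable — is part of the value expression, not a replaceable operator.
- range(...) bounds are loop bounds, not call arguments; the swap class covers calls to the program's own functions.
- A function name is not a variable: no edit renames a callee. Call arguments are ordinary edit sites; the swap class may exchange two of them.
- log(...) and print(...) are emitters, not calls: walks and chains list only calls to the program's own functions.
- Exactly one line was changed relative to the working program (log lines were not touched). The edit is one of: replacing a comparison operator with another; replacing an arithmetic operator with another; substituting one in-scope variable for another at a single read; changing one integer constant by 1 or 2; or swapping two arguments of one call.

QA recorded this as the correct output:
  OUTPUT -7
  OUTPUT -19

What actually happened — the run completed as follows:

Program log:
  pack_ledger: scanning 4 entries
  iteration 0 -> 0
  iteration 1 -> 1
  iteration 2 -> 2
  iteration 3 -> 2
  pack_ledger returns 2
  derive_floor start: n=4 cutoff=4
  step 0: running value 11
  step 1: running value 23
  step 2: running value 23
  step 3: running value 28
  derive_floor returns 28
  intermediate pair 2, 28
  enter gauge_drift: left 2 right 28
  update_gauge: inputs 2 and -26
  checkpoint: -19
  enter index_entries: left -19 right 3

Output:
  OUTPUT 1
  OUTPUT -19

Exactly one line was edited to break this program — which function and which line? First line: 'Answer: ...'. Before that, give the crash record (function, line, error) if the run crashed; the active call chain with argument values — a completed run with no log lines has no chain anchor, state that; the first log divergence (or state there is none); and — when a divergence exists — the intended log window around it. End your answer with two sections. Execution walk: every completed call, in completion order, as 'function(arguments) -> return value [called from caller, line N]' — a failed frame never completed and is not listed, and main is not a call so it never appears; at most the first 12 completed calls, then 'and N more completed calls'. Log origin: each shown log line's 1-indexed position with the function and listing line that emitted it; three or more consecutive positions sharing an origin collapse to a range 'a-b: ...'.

Answer: the defect is in index_entries at line 35.
The tell: Log streams are identical — the defect surfaces only in the printed output.
Call chain: main -> index_entries(-19, 3) (called at line 46).
First divergence: there is none — every log position agrees.
Execution walk:
  pack_ledger([11, 12, 4, 5]) -> 2  [called from main, line 41]
  derive_floor([11, 12, 4, 5], 4) -> 28  [called from main, line 42]
  update_gauge(2, -26, 2) -> -19  [called from gauge_drift, line 30]
  gauge_drift(2, 28) -> -19  [called from main, line 44]
  index_entries(-19, 3) -> 1  [called from main, line 46]
Log line origins:
  1: logged in pack_ledger at line 2
  2-5: logged in pack_ledger at line 7
  6: logged in pack_ledger at line 8
  7: logged in derive_floor at line 12
  8-11: logged in derive_floor at line 17
  12: logged in derive_floor at line 18
  13: logged in main at line 43
  14: logged in gauge_drift at line 27
  15: logged in update_gauge at line 22
  16: logged in main at line 45
  17: logged in index_entries at line 33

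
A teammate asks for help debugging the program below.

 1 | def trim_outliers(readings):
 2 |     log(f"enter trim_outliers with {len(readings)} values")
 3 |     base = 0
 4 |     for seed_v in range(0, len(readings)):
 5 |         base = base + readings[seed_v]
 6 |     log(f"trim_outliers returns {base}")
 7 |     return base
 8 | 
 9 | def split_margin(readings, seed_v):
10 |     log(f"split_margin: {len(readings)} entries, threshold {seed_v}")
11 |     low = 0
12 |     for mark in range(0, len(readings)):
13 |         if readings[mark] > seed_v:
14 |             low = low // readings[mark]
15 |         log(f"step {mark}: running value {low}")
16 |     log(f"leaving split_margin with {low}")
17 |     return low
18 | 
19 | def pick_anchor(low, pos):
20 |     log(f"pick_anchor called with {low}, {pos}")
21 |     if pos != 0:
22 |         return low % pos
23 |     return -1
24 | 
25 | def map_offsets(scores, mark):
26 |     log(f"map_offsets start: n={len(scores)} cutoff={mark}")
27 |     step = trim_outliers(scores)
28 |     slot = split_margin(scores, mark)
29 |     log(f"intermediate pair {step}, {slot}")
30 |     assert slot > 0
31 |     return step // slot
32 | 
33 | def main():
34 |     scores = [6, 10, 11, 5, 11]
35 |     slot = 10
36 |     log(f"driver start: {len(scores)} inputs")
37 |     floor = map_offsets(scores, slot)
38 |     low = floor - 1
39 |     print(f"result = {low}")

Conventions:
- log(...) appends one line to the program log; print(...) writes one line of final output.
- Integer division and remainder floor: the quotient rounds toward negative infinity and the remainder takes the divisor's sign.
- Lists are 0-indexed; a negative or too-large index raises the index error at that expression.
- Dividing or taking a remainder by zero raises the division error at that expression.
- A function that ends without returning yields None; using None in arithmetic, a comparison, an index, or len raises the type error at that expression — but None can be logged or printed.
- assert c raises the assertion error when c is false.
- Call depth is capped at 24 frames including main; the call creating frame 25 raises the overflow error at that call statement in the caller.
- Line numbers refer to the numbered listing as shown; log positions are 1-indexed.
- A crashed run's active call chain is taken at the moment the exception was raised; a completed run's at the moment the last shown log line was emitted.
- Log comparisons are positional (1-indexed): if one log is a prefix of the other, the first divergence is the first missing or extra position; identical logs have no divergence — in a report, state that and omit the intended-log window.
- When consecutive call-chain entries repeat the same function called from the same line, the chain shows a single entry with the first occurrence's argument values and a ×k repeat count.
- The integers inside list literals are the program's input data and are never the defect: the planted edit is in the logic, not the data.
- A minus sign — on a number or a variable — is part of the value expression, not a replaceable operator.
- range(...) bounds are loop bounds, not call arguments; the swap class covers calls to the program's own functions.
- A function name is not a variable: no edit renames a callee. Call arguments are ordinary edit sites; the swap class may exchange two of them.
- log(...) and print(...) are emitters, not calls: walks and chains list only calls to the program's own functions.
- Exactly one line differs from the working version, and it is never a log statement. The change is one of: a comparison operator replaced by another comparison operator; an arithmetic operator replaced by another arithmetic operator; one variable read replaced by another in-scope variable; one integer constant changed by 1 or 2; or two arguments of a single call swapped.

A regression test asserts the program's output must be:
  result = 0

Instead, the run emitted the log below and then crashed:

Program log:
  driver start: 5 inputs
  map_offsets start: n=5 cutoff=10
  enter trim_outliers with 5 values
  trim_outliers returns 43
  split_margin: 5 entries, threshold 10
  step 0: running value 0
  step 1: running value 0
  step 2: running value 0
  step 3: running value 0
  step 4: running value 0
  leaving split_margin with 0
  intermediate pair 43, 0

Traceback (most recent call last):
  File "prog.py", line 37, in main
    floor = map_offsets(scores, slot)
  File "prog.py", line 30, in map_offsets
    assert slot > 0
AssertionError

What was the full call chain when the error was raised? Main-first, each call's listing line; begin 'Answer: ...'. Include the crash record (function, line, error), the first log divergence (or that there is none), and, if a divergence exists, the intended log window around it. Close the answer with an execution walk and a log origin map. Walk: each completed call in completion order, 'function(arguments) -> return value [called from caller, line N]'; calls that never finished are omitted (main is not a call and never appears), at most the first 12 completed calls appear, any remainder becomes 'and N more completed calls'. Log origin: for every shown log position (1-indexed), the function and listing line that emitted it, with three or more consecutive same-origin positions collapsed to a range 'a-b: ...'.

Answer: main -> map_offsets (called at line 37).
Core observation: Position 8 is the first bad log line: 'step 2: running value 0' should read 'step 2: running value 11'.
Crash: map_offsets, line 30, AssertionError.
First divergence: position 8; shown 'step 2: running value 0' vs intended 'step 2: running value 11'.
Intended log window:
  6: step 0: running value 0
  7: step 1: running value 0
  8: step 2: running value 11
  9: step 3: running value 11
Execution walk:
  trim_outliers([6, 10, 11, 5, 11]) -> 43  [called from map_offsets, line 27]
  split_margin([6, 10, 11, 5, 11], 10) -> 0  [called from map_offsets, line 28]
Log line origins:
  1: emitted by main (line 36)
  2: emitted by map_offsets (line 26)
  3: emitted by trim_outliers (line 2)
  4: emitted by trim_outliers (line 6)
  5: emitted by split_margin (line 10)
  6-10: emitted by split_margin (line 15)
  11: emitted by split_margin (line 16)
  12: emitted by map_offsets (line 29)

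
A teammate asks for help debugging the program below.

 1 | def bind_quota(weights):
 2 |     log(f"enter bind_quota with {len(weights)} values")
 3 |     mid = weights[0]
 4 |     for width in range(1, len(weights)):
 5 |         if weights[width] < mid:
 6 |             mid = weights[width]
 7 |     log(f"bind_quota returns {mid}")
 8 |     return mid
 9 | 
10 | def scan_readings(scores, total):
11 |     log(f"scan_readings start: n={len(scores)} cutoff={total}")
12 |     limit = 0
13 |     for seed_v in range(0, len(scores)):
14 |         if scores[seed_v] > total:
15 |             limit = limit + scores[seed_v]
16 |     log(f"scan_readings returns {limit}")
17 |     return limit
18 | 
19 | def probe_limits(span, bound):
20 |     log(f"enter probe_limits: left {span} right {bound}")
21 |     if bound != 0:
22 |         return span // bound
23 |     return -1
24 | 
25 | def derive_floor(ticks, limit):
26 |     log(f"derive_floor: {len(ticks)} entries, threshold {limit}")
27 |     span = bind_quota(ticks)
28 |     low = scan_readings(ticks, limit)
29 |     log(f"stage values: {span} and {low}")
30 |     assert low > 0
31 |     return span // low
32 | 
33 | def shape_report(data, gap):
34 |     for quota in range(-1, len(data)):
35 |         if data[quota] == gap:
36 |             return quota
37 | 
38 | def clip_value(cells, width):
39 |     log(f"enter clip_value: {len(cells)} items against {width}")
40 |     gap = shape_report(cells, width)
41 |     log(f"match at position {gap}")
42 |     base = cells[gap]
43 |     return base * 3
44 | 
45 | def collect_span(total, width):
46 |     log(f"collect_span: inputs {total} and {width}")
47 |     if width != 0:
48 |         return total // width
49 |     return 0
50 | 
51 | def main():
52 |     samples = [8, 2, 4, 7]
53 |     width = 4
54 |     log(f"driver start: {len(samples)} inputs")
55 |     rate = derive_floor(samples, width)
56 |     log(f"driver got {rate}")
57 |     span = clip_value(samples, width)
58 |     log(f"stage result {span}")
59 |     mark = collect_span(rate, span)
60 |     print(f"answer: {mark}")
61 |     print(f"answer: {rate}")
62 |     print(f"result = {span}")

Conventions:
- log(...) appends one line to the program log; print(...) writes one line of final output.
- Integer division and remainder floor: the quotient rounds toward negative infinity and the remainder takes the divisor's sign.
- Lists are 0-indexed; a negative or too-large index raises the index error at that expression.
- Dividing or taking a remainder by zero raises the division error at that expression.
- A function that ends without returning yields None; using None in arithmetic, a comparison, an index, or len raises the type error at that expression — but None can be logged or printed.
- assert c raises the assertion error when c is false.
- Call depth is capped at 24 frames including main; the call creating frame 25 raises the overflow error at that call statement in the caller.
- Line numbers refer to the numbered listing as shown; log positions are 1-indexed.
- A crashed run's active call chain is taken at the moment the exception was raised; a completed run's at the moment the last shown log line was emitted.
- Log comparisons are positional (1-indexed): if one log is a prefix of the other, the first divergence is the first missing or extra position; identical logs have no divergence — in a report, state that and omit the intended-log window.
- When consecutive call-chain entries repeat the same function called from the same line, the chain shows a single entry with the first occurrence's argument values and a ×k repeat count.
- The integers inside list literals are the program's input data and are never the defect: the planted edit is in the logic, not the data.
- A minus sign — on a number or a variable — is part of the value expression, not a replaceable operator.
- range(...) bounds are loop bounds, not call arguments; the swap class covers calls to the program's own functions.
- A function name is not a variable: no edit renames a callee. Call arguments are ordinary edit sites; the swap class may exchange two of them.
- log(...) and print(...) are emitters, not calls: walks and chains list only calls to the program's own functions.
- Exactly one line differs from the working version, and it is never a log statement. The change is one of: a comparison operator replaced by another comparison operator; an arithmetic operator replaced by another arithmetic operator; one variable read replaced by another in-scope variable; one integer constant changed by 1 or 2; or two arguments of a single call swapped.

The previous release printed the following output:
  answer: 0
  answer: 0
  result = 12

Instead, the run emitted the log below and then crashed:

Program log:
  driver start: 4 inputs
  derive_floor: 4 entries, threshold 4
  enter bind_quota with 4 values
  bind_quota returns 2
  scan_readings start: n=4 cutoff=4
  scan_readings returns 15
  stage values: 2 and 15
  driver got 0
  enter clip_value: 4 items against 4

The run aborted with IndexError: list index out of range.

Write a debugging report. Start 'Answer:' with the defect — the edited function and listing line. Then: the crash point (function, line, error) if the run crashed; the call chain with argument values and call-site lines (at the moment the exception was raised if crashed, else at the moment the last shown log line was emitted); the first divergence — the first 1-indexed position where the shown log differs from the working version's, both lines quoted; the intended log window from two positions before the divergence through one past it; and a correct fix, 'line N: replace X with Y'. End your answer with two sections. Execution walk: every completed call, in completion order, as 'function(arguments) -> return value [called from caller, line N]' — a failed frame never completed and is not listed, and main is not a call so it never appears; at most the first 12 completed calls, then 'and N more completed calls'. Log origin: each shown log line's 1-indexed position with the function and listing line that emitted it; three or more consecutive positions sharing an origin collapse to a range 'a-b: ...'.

Answer: the defect is in shape_report at line 34.
Key fact: The shown log is a 9-line prefix of the intended one, whose next entry is 'match at position 2'.
Crash: shape_report, line 35, IndexError.
Call chain: main -> clip_value([8, 2, 4, 7], 4) (called at line 57) -> shape_report([8, 2, 4, 7], 4) (called at line 40).
First divergence: position 10 — the faulty run's log ends after 9 lines; the working version continues with 'match at position 2'.
Intended log window:
  8: driver got 0
  9: enter clip_value: 4 items against 4
  10: match at position 2
  11: stage result 12
Execution walk:
  bind_quota([8, 2, 4, 7]) -> 2  [called from derive_floor, line 27]
  scan_readings([8, 2, 4, 7], 4) -> 15  [called from derive_floor, line 28]
  derive_floor([8, 2, 4, 7], 4) -> 0  [called from main, line 55]
Log line origins:
  1: from main, line 54
  2: from derive_floor, line 26
  3: from bind_quota, line 2
  4: from bind_quota, line 7
  5: from scan_readings, line 11
  6: from scan_readings, line 16
  7: from derive_floor, line 29
  8: from main, line 56
  9: from clip_value, line 39
A correct fix: line 34: replace `-1` with `0`.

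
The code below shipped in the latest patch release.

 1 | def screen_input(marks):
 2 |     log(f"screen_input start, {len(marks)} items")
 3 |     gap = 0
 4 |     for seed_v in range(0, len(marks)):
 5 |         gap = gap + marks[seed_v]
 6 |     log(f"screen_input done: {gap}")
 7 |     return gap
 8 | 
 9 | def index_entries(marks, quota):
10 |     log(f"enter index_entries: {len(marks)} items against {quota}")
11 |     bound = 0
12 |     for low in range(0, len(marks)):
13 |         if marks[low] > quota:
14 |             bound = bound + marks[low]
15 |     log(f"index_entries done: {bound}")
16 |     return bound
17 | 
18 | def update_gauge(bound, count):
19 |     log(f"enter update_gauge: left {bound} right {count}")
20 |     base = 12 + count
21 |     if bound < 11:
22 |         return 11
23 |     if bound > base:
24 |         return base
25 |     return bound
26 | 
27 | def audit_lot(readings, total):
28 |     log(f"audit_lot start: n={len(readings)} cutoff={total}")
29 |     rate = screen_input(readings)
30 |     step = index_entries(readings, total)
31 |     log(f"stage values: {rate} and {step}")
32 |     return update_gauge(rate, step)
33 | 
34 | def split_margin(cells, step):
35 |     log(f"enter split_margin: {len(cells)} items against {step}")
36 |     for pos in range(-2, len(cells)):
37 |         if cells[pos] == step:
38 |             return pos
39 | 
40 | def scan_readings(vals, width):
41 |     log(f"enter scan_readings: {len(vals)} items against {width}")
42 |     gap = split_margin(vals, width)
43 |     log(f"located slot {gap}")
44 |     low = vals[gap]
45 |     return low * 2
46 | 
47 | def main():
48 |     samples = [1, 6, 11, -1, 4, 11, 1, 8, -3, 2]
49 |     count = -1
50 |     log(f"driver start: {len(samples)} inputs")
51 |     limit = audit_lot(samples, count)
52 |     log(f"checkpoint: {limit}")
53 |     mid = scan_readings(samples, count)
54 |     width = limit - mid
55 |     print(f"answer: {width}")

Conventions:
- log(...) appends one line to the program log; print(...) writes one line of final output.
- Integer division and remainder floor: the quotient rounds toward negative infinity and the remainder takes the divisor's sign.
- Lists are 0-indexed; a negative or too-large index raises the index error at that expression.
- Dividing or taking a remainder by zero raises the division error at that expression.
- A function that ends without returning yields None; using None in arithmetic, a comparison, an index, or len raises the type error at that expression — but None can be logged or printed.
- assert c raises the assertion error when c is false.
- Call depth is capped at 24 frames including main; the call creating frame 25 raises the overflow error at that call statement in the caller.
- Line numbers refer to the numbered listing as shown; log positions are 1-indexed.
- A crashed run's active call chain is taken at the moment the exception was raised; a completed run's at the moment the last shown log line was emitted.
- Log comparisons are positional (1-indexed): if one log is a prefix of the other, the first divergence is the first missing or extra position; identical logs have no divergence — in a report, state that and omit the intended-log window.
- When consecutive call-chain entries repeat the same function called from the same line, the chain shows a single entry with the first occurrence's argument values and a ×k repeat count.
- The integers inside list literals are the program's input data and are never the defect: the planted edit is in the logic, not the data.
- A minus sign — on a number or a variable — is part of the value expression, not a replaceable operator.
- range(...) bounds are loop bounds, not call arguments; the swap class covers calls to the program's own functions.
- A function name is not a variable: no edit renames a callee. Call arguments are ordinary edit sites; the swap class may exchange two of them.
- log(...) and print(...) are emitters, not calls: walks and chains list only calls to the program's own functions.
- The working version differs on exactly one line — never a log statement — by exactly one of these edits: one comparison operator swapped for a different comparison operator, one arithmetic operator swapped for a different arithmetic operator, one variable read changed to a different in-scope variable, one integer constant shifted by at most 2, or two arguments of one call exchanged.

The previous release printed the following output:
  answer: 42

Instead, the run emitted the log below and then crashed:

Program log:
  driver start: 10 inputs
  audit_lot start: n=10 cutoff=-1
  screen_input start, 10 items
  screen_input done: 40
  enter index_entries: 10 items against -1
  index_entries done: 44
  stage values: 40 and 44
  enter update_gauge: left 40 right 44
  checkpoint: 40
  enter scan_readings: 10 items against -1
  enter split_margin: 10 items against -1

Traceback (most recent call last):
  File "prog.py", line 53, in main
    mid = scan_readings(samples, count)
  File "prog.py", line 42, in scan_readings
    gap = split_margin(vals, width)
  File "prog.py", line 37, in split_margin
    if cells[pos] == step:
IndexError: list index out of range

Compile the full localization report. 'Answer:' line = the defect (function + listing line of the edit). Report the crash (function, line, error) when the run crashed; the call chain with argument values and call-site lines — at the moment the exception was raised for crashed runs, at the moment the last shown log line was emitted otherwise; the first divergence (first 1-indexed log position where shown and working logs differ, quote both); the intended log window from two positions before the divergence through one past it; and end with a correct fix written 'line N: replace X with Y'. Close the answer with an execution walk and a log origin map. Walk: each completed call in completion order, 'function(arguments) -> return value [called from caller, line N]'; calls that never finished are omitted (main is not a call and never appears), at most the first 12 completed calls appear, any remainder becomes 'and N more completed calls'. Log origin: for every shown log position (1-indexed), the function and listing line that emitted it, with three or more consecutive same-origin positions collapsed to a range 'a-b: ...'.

Answer: the defect is in split_margin at line 36.
Key observation: The log ends early — 11 lines, where the working version next logs 'located slot 3'.
Crash: split_margin, line 37, IndexError.
Call chain: main -> scan_readings([1, 6, 11, -1, 4, 11, 1, 8, -3, 2], -1) (called at line 53) -> split_margin([1, 6, 11, -1, 4, 11, 1, 8, -3, 2], -1) (called at line 42).
First divergence: position 12 (shown log ended at 11 lines; the working version continues: 'located slot 3').
Intended log window:
  10: enter scan_readings: 10 items against -1
  11: enter split_margin: 10 items against -1
  12: located slot 3
Execution walk:
  screen_input([1, 6, 11, -1, 4, 11, 1, 8, -3, 2]) -> 40  [called from audit_lot, line 29]
  index_entries([1, 6, 11, -1, 4, 11, 1, 8, -3, 2], -1) -> 44  [called from audit_lot, line 30]
  update_gauge(40, 44) -> 40  [called from audit_lot, line 32]
  audit_lot([1, 6, 11, -1, 4, 11, 1, 8, -3, 2], -1) -> 40  [called from main, line 51]
Origin of each log line:
  1: emitted by main (line 50)
  2: emitted by audit_lot (line 28)
  3: emitted by screen_input (line 2)
  4: emitted by screen_input (line 6)
  5: emitted by index_entries (line 10)
  6: emitted by index_entries (line 15)
  7: emitted by audit_lot (line 31)
  8: emitted by update_gauge (line 19)
  9: emitted by main (line 52)
  10: emitted by scan_readings (line 41)
  11: emitted by split_margin (line 35)
A correct fix: line 36: replace `-2` with `0`.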